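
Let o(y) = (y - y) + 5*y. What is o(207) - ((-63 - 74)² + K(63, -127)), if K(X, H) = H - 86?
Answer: -17521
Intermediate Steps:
K(X, H) = -86 + H
o(y) = 5*y (o(y) = 0 + 5*y = 5*y)
o(207) - ((-63 - 74)² + K(63, -127)) = 5*207 - ((-63 - 74)² + (-86 - 127)) = 1035 - ((-137)² - 213) = 1035 - (18769 - 213) = 1035 - 1*18556 = 1035 - 18556 = -17521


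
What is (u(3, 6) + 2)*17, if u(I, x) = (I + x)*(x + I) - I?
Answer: 1360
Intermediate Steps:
u(I, x) = (I + x)² - I (u(I, x) = (I + x)*(I + x) - I = (I + x)² - I)
(u(3, 6) + 2)*17 = (((3 + 6)² - 1*3) + 2)*17 = ((9² - 3) + 2)*17 = ((81 - 3) + 2)*17 = (78 + 2)*17 = 80*17 = 1360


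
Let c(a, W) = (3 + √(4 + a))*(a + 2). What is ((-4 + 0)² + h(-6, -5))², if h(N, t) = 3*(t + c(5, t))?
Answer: 16129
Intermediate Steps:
c(a, W) = (2 + a)*(3 + √(4 + a)) (c(a, W) = (3 + √(4 + a))*(2 + a) = (2 + a)*(3 + √(4 + a)))
h(N, t) = 126 + 3*t (h(N, t) = 3*(t + (6 + 2*√(4 + 5) + 3*5 + 5*√(4 + 5))) = 3*(t + (6 + 2*√9 + 15 + 5*√9)) = 3*(t + (6 + 2*3 + 15 + 5*3)) = 3*(t + (6 + 6 + 15 + 15)) = 3*(t + 42) = 3*(42 + t) = 126 + 3*t)
((-4 + 0)² + h(-6, -5))² = ((-4 + 0)² + (126 + 3*(-5)))² = ((-4)² + (126 - 15))² = (16 + 111)² = 127² = 16129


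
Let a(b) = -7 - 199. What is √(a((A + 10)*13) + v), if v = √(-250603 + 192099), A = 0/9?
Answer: √(-206 + 2*I*√14626) ≈ 7.4736 + 16.182*I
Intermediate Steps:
A = 0 (A = 0*(⅑) = 0)
v = 2*I*√14626 (v = √(-58504) = 2*I*√14626 ≈ 241.88*I)
a(b) = -206
√(a((A + 10)*13) + v) = √(-206 + 2*I*√14626)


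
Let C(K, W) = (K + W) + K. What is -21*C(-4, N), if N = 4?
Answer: 84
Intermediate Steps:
C(K, W) = W + 2*K
-21*C(-4, N) = -21*(4 + 2*(-4)) = -21*(4 - 8) = -21*(-4) = 84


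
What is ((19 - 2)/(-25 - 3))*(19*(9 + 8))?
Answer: -5491/28 ≈ -196.11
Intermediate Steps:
((19 - 2)/(-25 - 3))*(19*(9 + 8)) = (17/(-28))*(19*17) = (17*(-1/28))*323 = -17/28*323 = -5491/28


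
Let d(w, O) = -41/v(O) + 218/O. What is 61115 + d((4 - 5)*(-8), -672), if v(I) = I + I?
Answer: 82138165/1344 ≈ 61115.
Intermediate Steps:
v(I) = 2*I
d(w, O) = 395/(2*O) (d(w, O) = -41*1/(2*O) + 218/O = -41/(2*O) + 218/O = 395/(2*O))
61115 + d((4 - 5)*(-8), -672) = 61115 + (395/2)/(-672) = 61115 + (395/2)*(-1/672) = 61115 - 395/1344 = 82138165/1344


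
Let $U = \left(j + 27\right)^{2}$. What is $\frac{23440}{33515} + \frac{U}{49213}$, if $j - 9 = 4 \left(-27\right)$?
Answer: $\frac{265458896}{329874739} \approx 0.80473$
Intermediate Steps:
$j = -99$ ($j = 9 + 4 \left(-27\right) = 9 - 108 = -99$)
$U = 5184$ ($U = \left(-99 + 27\right)^{2} = \left(-72\right)^{2} = 5184$)
$\frac{23440}{33515} + \frac{U}{49213} = \frac{23440}{33515} + \frac{5184}{49213} = 23440 \cdot \frac{1}{33515} + 5184 \cdot \frac{1}{49213} = \frac{4688}{6703} + \frac{5184}{49213} = \frac{265458896}{329874739}$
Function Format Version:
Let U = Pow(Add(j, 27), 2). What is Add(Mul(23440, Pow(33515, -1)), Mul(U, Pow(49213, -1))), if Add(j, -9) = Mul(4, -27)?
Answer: Rational(265458896, 329874739) ≈ 0.80473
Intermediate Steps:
j = -99 (j = Add(9, Mul(4, -27)) = Add(9, -108) = -99)
U = 5184 (U = Pow(Add(-99, 27), 2) = Pow(-72, 2) = 5184)
Add(Mul(23440, Pow(33515, -1)), Mul(U, Pow(49213, -1))) = Add(Mul(23440, Pow(33515, -1)), Mul(5184, Pow(49213, -1))) = Add(Mul(23440, Rational(1, 33515)), Mul(5184, Rational(1, 49213))) = Add(Rational(4688, 6703), Rational(5184, 49213)) = Rational(265458896, 329874739)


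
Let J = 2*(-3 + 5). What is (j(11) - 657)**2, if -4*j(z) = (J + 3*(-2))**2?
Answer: 432964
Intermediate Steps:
J = 4 (J = 2*2 = 4)
j(z) = -1 (j(z) = -(4 + 3*(-2))**2/4 = -(4 - 6)**2/4 = -1/4*(-2)**2 = -1/4*4 = -1)
(j(11) - 657)**2 = (-1 - 657)**2 = (-658)**2 = 432964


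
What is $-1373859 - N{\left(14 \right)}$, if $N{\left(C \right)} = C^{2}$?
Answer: $-1374055$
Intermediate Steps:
$-1373859 - N{\left(14 \right)} = -1373859 - 14^{2} = -1373859 - 196 = -1374055$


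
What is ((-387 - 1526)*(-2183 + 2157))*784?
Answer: 38994592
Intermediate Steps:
((-387 - 1526)*(-2183 + 2157))*784 = -1913*(-26)*784 = 49738*784 = 38994592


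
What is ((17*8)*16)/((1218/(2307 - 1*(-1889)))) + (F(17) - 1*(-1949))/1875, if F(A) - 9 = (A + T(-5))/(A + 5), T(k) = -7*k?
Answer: 31390457492/4186875 ≈ 7497.3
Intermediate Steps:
F(A) = 9 + (35 + A)/(5 + A) (F(A) = 9 + (A - 7*(-5))/(A + 5) = 9 + (A + 35)/(5 + A) = 9 + (35 + A)/(5 + A))
((17*8)*16)/((1218/(2307 - 1*(-1889)))) + (F(17) - 1*(-1949))/1875 = ((17*8)*16)/((1218/(2307 - 1*(-1889)))) + (10*(8 + 17)/(5 + 17) - 1*(-1949))/1875 = (136*16)/((1218/(2307 + 1889))) + (10*25/22 + 1949)*(1/1875) = 2176/((1218/4196)) + (10*(1/22)*25 + 1949)*(1/1875) = 2176/((1218*(1/4196))) + (125/11 + 1949)*(1/1875) = 2176/(609/2098) + (21564/11)*(1/1875) = 2176*(2098/609) + 7188/6875 = 4565248/609 + 7188/6875 = 31390457492/4186875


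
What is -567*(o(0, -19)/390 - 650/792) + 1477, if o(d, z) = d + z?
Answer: 5634097/2860 ≈ 1970.0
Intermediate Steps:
-567*(o(0, -19)/390 - 650/792) + 1477 = -567*((0 - 19)/390 - 650/792) + 1477 = -567*(-19*1/390 - 650*1/792) + 1477 = -567*(-19/390 - 325/396) + 1477 = -567*(-22379/25740) + 1477 = 1409877/2860 + 1477 = 5634097/2860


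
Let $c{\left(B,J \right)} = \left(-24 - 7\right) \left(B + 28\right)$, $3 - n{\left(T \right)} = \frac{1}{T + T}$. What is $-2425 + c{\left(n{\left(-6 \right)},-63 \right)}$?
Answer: $- \frac{40663}{12} \approx -3388.6$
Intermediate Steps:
$n{\left(T \right)} = 3 - \frac{1}{2 T}$ ($n{\left(T \right)} = 3 - \frac{1}{T + T} = 3 - \frac{1}{2 T}$)
$c{\left(B,J \right)} = -868 - 31 B$ ($c{\left(B,J \right)} = - 31 \left(28 + B\right) = -868 - 31 B$)
$-2425 + c{\left(n{\left(-6 \right)},-63 \right)} = -2425 - \left(868 + 31 \left(3 - \frac{1}{2 \left(-6\right)}\right)\right) = -2425 - \left(868 + 31 \left(3 - - \frac{1}{12}\right)\right) = -2425 - \left(868 + 31 \left(3 + \frac{1}{12}\right)\right) = -2425 - \frac{11563}{12} = - \frac{40663}{12}$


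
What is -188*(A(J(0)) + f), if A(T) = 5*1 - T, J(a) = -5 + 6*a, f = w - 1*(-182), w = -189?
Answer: -564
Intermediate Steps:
f = -7 (f = -189 - 1*(-182) = -189 + 182 = -7)
A(T) = 5 - T
-188*(A(J(0)) + f) = -188*((5 - (-5 + 6*0)) - 7) = -188*((5 - (-5 + 0)) - 7) = -188*((5 - 1*(-5)) - 7) = -188*((5 + 5) - 7) = -188*(10 - 7) = -188*3 = -564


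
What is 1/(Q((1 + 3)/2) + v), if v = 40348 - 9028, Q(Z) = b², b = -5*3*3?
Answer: 1/33345 ≈ 2.9990e-5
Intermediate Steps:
b = -45 (b = -15*3 = -45)
Q(Z) = 2025 (Q(Z) = (-45)² = 2025)
v = 31320
1/(Q((1 + 3)/2) + v) = 1/(2025 + 31320) = 1/33345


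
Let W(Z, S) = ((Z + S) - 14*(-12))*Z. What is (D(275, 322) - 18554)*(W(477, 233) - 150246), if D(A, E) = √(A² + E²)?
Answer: -4982862240 + 3491280*√1061 ≈ -4.8691e+9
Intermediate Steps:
W(Z, S) = Z*(168 + S + Z) (W(Z, S) = ((S + Z) + 168)*Z = (168 + S + Z)*Z = Z*(168 + S + Z))
(D(275, 322) - 18554)*(W(477, 233) - 150246) = (√(275² + 322²) - 18554)*(477*(168 + 233 + 477) - 150246) = (√(75625 + 103684) - 18554)*(477*878 - 150246) = (√179309 - 18554)*(418806 - 150246) = (13*√1061 - 18554)*268560 = (-18554 + 13*√1061)*268560 = -4982862240 + 3491280*√1061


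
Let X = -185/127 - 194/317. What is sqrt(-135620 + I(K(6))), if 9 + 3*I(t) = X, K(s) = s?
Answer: 3*I*sqrt(24424124879618)/40259 ≈ 368.27*I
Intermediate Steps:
X = -83283/40259 (X = -185*1/127 - 194*1/317 = -185/127 - 194/317 = -83283/40259 ≈ -2.0687)
I(t) = -148538/40259 (I(t) = -3 + (1/3)*(-83283/40259) = -3 - 27761/40259 = -148538/40259)
sqrt(-135620 + I(K(6))) = sqrt(-135620 - 148538/40259) = sqrt(-5460074118/40259) = 3*I*sqrt(24424124879618)/40259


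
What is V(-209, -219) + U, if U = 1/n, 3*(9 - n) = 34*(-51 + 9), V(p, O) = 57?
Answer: 27646/485 ≈ 57.002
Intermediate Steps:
n = 485 (n = 9 - 34*(-51 + 9)/3 = 9 - 34*(-42)/3 = 9 - ⅓*(-1428) = 9 + 476 = 485)
U = 1/485 ≈ 0.0020619
V(-209, -219) + U = 57 + 1/485 = 27646/485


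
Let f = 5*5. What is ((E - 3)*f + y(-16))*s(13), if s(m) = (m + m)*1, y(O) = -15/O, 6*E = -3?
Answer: -18005/8 ≈ -2250.6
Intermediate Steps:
E = -½ (E = (⅙)*(-3) = -½ ≈ -0.50000)
s(m) = 2*m (s(m) = (2*m)*1 = 2*m)
f = 25
((E - 3)*f + y(-16))*s(13) = ((-½ - 3)*25 - 15/(-16))*(2*13) = (-7/2*25 - 15*(-1/16))*26 = (-175/2 + 15/16)*26 = -1385/16*26 = -18005/8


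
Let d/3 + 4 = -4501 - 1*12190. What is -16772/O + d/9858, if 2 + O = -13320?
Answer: -1578283/412982 ≈ -3.8217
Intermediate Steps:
O = -13322 (O = -2 - 13320 = -13322)
d = -50085 (d = -12 + 3*(-4501 - 1*12190) = -12 + 3*(-4501 - 12190) = -12 + 3*(-16691) = -12 - 50073 = -50085)
-16772/O + d/9858 = -16772/(-13322) - 50085/9858 = -16772*(-1/13322) - 50085*1/9858 = 8386/6661 - 315/62 = -1578283/412982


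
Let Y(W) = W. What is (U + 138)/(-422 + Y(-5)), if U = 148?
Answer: -286/427 ≈ -0.66979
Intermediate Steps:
(U + 138)/(-422 + Y(-5)) = (148 + 138)/(-422 - 5) = 286/(-427) = 286*(-1/427) = -286/427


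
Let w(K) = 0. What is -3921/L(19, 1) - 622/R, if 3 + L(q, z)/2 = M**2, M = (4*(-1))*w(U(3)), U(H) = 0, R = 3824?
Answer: 1249181/1912 ≈ 653.34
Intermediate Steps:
M = 0 (M = (4*(-1))*0 = -4*0 = 0)
L(q, z) = -6 (L(q, z) = -6 + 2*0**2 = -6 + 2*0 = -6 + 0 = -6)
-3921/L(19, 1) - 622/R = -3921/(-6) - 622/3824 = -3921*(-1/6) - 622*1/3824 = 1307/2 - 311/1912 = 1249181/1912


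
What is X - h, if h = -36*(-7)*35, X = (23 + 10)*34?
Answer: -7698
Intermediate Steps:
X = 1122 (X = 33*34 = 1122)
h = 8820 (h = 252*35 = 8820)
X - h = 1122 - 1*8820 = 1122 - 8820 = -7698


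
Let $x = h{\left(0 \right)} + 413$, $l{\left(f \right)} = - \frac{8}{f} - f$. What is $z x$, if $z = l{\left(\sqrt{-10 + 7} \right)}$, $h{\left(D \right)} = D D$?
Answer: $\frac{2065 i \sqrt{3}}{3} \approx 1192.2 i$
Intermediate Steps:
$h{\left(D \right)} = D^{2}$
$l{\left(f \right)} = - f - \frac{8}{f}$
$z = \frac{5 i \sqrt{3}}{3}$ ($z = - \sqrt{-10 + 7} - \frac{8}{\sqrt{-10 + 7}} = - \sqrt{-3} - \frac{8}{\sqrt{-3}} = - i \sqrt{3} - \frac{8}{i \sqrt{3}} = - i \sqrt{3} - 8 \left(- \frac{i \sqrt{3}}{3}\right) = - i \sqrt{3} + \frac{8 i \sqrt{3}}{3} = \frac{5 i \sqrt{3}}{3} \approx 2.8868 i$)
$x = 413$ ($x = 0^{2} + 413 = 0 + 413 = 413$)
$z x = \frac{5 i \sqrt{3}}{3} \cdot 413 = \frac{2065 i \sqrt{3}}{3}$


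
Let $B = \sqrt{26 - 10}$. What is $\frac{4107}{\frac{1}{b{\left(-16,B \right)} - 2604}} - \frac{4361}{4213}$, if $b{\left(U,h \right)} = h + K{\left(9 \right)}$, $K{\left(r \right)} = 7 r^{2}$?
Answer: $- \frac{35176578464}{4213} \approx -8.3495 \cdot 10^{6}$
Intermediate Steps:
$B = 4$ ($B = \sqrt{16} = 4$)
$b{\left(U,h \right)} = 567 + h$ ($b{\left(U,h \right)} = h + 7 \cdot 9^{2} = h + 7 \cdot 81 = h + 567 = 567 + h$)
$\frac{4107}{\frac{1}{b{\left(-16,B \right)} - 2604}} - \frac{4361}{4213} = \frac{4107}{\frac{1}{\left(567 + 4\right) - 2604}} - \frac{4361}{4213} = \frac{4107}{\frac{1}{571 - 2604}} - \frac{4361}{4213} = \frac{4107}{\frac{1}{-2033}} - \frac{4361}{4213} = \frac{4107}{- \frac{1}{2033}} - \frac{4361}{4213} = 4107 \left(-2033\right) - \frac{4361}{4213} = -8349531 - \frac{4361}{4213} = - \frac{35176578464}{4213}$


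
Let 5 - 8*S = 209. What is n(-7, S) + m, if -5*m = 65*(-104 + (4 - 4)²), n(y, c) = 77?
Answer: 1429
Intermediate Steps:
S = -51/2 (S = 5/8 - ⅛*209 = 5/8 - 209/8 = -51/2 ≈ -25.500)
m = 1352 (m = -13*(-104 + (4 - 4)²) = -13*(-104 + 0²) = -13*(-104 + 0) = -13*(-104) = -⅕*(-6760) = 1352)
n(-7, S) + m = 77 + 1352 = 1429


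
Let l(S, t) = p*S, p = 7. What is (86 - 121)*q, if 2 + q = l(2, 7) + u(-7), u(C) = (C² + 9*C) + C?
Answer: 315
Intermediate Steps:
u(C) = C² + 10*C
l(S, t) = 7*S
q = -9 (q = -2 + (7*2 - 7*(10 - 7)) = -2 + (14 - 7*3) = -2 + (14 - 21) = -2 - 7 = -9)
(86 - 121)*q = (86 - 121)*(-9) = -35*(-9) = 315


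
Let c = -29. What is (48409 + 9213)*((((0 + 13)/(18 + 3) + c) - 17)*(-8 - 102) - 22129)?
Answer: -20736947738/21 ≈ -9.8747e+8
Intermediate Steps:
(48409 + 9213)*((((0 + 13)/(18 + 3) + c) - 17)*(-8 - 102) - 22129) = (48409 + 9213)*((((0 + 13)/(18 + 3) - 29) - 17)*(-8 - 102) - 22129) = 57622*(((13/21 - 29) - 17)*(-110) - 22129) = 57622*((-596/21 - 17)*(-110) - 22129) = 57622*(-953/21*(-110) - 22129) = 57622*(104830/21 - 22129) = 57622*(-359879/21) = -20736947738/21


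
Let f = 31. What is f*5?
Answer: 155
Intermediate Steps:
f*5 = 31*5 = 155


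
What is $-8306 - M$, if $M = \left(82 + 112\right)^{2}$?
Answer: $-45942$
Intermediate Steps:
$M = 37636$ ($M = 194^{2} = 37636$)
$-8306 - M = -8306 - 37636 = -45942$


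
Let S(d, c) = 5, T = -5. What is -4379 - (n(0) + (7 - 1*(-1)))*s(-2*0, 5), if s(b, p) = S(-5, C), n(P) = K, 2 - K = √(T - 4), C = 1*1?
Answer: -4429 + 15*I ≈ -4429.0 + 15.0*I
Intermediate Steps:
C = 1
K = 2 - 3*I (K = 2 - √(-5 - 4) = 2 - √(-9) = 2 - 3*I ≈ 2.0 - 3.0*I)
n(P) = 2 - 3*I
s(b, p) = 5
-4379 - (n(0) + (7 - 1*(-1)))*s(-2*0, 5) = -4379 - ((2 - 3*I) + (7 - 1*(-1)))*5 = -4379 - ((2 - 3*I) + (7 + 1))*5 = -4379 - ((2 - 3*I) + 8)*5 = -4379 - (10 - 3*I)*5 = -4379 - (50 - 15*I) = -4379 + (-50 + 15*I) = -4429 + 15*I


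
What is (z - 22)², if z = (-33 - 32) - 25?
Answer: 12544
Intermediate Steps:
z = -90 (z = -65 - 25 = -90)
(z - 22)² = (-90 - 22)² = (-112)² = 12544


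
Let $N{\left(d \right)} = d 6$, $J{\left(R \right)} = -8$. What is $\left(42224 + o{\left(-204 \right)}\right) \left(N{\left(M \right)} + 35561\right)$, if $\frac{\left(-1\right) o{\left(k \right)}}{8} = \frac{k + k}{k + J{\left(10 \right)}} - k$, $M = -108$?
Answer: $\frac{75082501280}{53} \approx 1.4167 \cdot 10^{9}$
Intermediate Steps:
$o{\left(k \right)} = 8 k - \frac{16 k}{-8 + k}$ ($o{\left(k \right)} = - 8 \left(\frac{k + k}{k - 8} - k\right) = - 8 \left(\frac{2 k}{-8 + k} - k\right) = - 8 \left(- k + \frac{2 k}{-8 + k}\right) = 8 k - \frac{16 k}{-8 + k}$)
$N{\left(d \right)} = 6 d$
$\left(42224 + o{\left(-204 \right)}\right) \left(N{\left(M \right)} + 35561\right) = \left(42224 + 8 \left(-204\right) \frac{1}{-8 - 204} \left(-10 - 204\right)\right) \left(6 \left(-108\right) + 35561\right) = \left(42224 + 8 \left(-204\right) \frac{1}{-212} \left(-214\right)\right) \left(-648 + 35561\right) = \left(42224 + 8 \left(-204\right) \left(- \frac{1}{212}\right) \left(-214\right)\right) 34913 = \left(42224 - \frac{87312}{53}\right) 34913 = \frac{2150560}{53} \cdot 34913 = \frac{75082501280}{53}$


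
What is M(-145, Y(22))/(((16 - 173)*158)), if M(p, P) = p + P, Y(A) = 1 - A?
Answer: 83/12403 ≈ 0.0066919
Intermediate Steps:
M(p, P) = P + p
M(-145, Y(22))/(((16 - 173)*158)) = ((1 - 1*22) - 145)/(((16 - 173)*158)) = ((1 - 22) - 145)/((-157*158)) = (-21 - 145)/(-24806) = -166*(-1/24806) = 83/12403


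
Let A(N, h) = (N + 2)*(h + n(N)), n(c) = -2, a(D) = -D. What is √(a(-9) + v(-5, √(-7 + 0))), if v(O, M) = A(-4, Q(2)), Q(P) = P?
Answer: 3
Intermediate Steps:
A(N, h) = (-2 + h)*(2 + N) (A(N, h) = (N + 2)*(h - 2) = (2 + N)*(-2 + h) = (-2 + h)*(2 + N))
v(O, M) = 0 (v(O, M) = -4 - 2*(-4) + 2*2 - 4*2 = -4 + 8 + 4 - 8 = 0)
√(a(-9) + v(-5, √(-7 + 0))) = √(-1*(-9) + 0) = √(9 + 0) = √9 = 3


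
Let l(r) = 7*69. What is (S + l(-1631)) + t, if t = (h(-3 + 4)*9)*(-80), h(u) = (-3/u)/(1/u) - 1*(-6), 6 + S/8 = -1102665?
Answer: -8823045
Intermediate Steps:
S = -8821368 (S = -48 + 8*(-1102665) = -48 - 8821320 = -8821368)
l(r) = 483
h(u) = 3 (h(u) = (-3/u)*u + 6 = -3 + 6 = 3)
t = -2160 (t = (3*9)*(-80) = 27*(-80) = -2160)
(S + l(-1631)) + t = (-8821368 + 483) - 2160 = -8820885 - 2160 = -8823045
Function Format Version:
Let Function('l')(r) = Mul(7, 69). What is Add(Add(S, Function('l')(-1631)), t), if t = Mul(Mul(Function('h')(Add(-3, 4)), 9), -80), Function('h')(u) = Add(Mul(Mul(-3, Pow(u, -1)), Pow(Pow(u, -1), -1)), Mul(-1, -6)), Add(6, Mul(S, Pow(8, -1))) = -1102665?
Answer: -8823045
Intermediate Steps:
S = -8821368 (S = Add(-48, Mul(8, -1102665)) = Add(-48, -8821320) = -8821368)
Function('l')(r) = 483
Function('h')(u) = 3 (Function('h')(u) = Add(Mul(Mul(-3, Pow(u, -1)), u), 6) = Add(-3, 6) = 3)
t = -2160 (t = Mul(Mul(3, 9), -80) = Mul(27, -80) = -2160)
Add(Add(S, Function('l')(-1631)), t) = Add(Add(-8821368, 483), -2160) = Add(-8820885, -2160) = -8823045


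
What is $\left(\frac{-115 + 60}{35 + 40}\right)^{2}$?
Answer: $\frac{121}{225} \approx 0.53778$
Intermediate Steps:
$\left(\frac{-115 + 60}{35 + 40}\right)^{2} = \left(- \frac{55}{75}\right)^{2} = \left(\left(-55\right) \frac{1}{75}\right)^{2} = \left(- \frac{11}{15}\right)^{2} = \frac{121}{225}$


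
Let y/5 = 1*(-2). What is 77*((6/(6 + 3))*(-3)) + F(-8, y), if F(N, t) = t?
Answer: -164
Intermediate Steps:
y = -10 (y = 5*(1*(-2)) = 5*(-2) = -10)
77*((6/(6 + 3))*(-3)) + F(-8, y) = 77*((6/(6 + 3))*(-3)) - 10 = 77*((6/9)*(-3)) - 10 = 77*((6*(⅑))*(-3)) - 10 = 77*((⅔)*(-3)) - 10 = 77*(-2) - 10 = -154 - 10 = -164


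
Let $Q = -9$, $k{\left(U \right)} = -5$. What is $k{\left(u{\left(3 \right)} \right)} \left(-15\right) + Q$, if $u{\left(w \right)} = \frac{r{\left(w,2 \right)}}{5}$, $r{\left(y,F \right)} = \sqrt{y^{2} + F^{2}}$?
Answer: $66$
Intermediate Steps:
$r{\left(y,F \right)} = \sqrt{F^{2} + y^{2}}$
$u{\left(w \right)} = \frac{\sqrt{4 + w^{2}}}{5}$ ($u{\left(w \right)} = \frac{\sqrt{2^{2} + w^{2}}}{5} = \sqrt{4 + w^{2}} \cdot \frac{1}{5} = \frac{\sqrt{4 + w^{2}}}{5}$)
$k{\left(u{\left(3 \right)} \right)} \left(-15\right) + Q = \left(-5\right) \left(-15\right) - 9 = 75 - 9 = 66$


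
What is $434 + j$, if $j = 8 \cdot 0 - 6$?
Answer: $428$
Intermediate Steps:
$j = -6$ ($j = 0 - 6 = -6$)
$434 + j = 434 - 6 = 428$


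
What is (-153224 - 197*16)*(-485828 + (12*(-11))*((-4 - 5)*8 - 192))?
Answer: 70522448480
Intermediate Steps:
(-153224 - 197*16)*(-485828 + (12*(-11))*((-4 - 5)*8 - 192)) = (-153224 - 3152)*(-485828 - 132*(-9*8 - 192)) = -156376*(-485828 - 132*(-72 - 192)) = -156376*(-485828 - 132*(-264)) = -156376*(-485828 + 34848) = -156376*(-450980) = 70522448480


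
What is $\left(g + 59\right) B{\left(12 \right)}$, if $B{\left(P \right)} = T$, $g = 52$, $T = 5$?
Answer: $555$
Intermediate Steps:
$B{\left(P \right)} = 5$
$\left(g + 59\right) B{\left(12 \right)} = \left(52 + 59\right) 5 = 111 \cdot 5 = 555$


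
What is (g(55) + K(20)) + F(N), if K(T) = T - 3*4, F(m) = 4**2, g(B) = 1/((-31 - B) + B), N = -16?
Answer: 743/31 ≈ 23.968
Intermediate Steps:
g(B) = -1/31 (g(B) = 1/(-31) = -1/31)
F(m) = 16
K(T) = -12 + T (K(T) = T - 12 = -12 + T)
(g(55) + K(20)) + F(N) = (-1/31 + (-12 + 20)) + 16 = (-1/31 + 8) + 16 = 247/31 + 16 = 743/31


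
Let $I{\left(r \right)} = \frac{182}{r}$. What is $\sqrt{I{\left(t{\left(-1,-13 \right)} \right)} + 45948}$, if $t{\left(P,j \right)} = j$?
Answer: $\sqrt{45934} \approx 214.32$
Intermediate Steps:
$\sqrt{I{\left(t{\left(-1,-13 \right)} \right)} + 45948} = \sqrt{\frac{182}{-13} + 45948} = \sqrt{182 \left(- \frac{1}{13}\right) + 45948} = \sqrt{-14 + 45948} = \sqrt{45934}$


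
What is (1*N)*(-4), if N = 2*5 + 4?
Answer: -56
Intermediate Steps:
N = 14 (N = 10 + 4 = 14)
(1*N)*(-4) = (1*14)*(-4) = 14*(-4) = -56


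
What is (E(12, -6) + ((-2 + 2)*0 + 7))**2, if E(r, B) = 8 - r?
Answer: 9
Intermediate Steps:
(E(12, -6) + ((-2 + 2)*0 + 7))**2 = ((8 - 1*12) + ((-2 + 2)*0 + 7))**2 = ((8 - 12) + (0*0 + 7))**2 = (-4 + (0 + 7))**2 = (-4 + 7)**2 = 3**2 = 9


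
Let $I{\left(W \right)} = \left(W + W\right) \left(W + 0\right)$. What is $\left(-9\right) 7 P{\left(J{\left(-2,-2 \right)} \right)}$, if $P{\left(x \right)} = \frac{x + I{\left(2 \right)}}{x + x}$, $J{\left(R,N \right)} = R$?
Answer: $\frac{189}{2} \approx 94.5$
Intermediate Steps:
$I{\left(W \right)} = 2 W^{2}$ ($I{\left(W \right)} = 2 W W = 2 W^{2}$)
$P{\left(x \right)} = \frac{8 + x}{2 x}$ ($P{\left(x \right)} = \frac{x + 2 \cdot 2^{2}}{x + x} = \frac{x + 2 \cdot 4}{2 x} = \left(x + 8\right) \frac{1}{2 x} = \left(8 + x\right) \frac{1}{2 x} = \frac{8 + x}{2 x}$)
$\left(-9\right) 7 P{\left(J{\left(-2,-2 \right)} \right)} = \left(-9\right) 7 \frac{8 - 2}{2 \left(-2\right)} = - 63 \cdot \frac{1}{2} \left(- \frac{1}{2}\right) 6 = \left(-63\right) \left(- \frac{3}{2}\right) = \frac{189}{2}$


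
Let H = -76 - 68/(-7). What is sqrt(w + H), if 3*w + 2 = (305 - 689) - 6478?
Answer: 4*I*sqrt(7210)/7 ≈ 48.521*I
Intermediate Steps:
w = -2288 (w = -2/3 + ((305 - 689) - 6478)/3 = -2/3 + (-384 - 6478)/3 = -2/3 + (1/3)*(-6862) = -2/3 - 6862/3 = -2288)
H = -464/7 (H = -76 - 68*(-1/7) = -76 + 68/7 = -464/7 ≈ -66.286)
sqrt(w + H) = sqrt(-2288 - 464/7) = sqrt(-16480/7) = 4*I*sqrt(7210)/7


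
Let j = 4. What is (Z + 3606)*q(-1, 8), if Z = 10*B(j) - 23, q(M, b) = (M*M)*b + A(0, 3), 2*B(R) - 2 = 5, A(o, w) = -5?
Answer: 10854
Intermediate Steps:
B(R) = 7/2 (B(R) = 1 + (1/2)*5 = 1 + 5/2 = 7/2)
q(M, b) = -5 + b*M**2 (q(M, b) = (M*M)*b - 5 = M**2*b - 5 = b*M**2 - 5 = -5 + b*M**2)
Z = 12 (Z = 10*(7/2) - 23 = 35 - 23 = 12)
(Z + 3606)*q(-1, 8) = (12 + 3606)*(-5 + 8*(-1)**2) = 3618*(-5 + 8*1) = 3618*(-5 + 8) = 3618*3 = 10854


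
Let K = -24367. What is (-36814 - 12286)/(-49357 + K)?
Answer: 12275/18431 ≈ 0.66600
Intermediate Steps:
(-36814 - 12286)/(-49357 + K) = (-36814 - 12286)/(-49357 - 24367) = -49100/(-73724) = -49100*(-1/73724) = 12275/18431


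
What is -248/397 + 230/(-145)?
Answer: -25454/11513 ≈ -2.2109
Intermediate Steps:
-248/397 + 230/(-145) = -248*1/397 + 230*(-1/145) = -248/397 - 46/29 = -25454/11513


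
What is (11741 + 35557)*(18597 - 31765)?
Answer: -622820064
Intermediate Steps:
(11741 + 35557)*(18597 - 31765) = 47298*(-13168) = -622820064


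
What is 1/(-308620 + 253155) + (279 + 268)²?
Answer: 16595627184/55465 ≈ 2.9921e+5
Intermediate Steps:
1/(-308620 + 253155) + (279 + 268)² = 1/(-55465) + 547² = -1/55465 + 299209 = 16595627184/55465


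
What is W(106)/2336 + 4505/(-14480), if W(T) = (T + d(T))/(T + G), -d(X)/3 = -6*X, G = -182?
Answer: -272685/845632 ≈ -0.32246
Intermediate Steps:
d(X) = 18*X (d(X) = -(-18)*X = 18*X)
W(T) = 19*T/(-182 + T) (W(T) = (T + 18*T)/(T - 182) = (19*T)/(-182 + T) = 19*T/(-182 + T))
W(106)/2336 + 4505/(-14480) = (19*106/(-182 + 106))/2336 + 4505/(-14480) = (19*106/(-76))*(1/2336) + 4505*(-1/14480) = (19*106*(-1/76))*(1/2336) - 901/2896 = -53/2*1/2336 - 901/2896 = -53/4672 - 901/2896 = -272685/845632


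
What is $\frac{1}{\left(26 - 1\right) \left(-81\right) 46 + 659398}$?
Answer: $\frac{1}{566248} \approx 1.766 \cdot 10^{-6}$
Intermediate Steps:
$\frac{1}{\left(26 - 1\right) \left(-81\right) 46 + 659398} = \frac{1}{25 \left(-81\right) 46 + 659398} = \frac{1}{\left(-2025\right) 46 + 659398} = \frac{1}{-93150 + 659398} = \frac{1}{566248}$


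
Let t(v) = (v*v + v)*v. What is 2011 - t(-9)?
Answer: 2659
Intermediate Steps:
t(v) = v*(v + v²) (t(v) = (v² + v)*v = (v + v²)*v = v*(v + v²))
2011 - t(-9) = 2011 - (-9)²*(1 - 9) = 2011 - 81*(-8) = 2011 - 1*(-648) = 2011 + 648 = 2659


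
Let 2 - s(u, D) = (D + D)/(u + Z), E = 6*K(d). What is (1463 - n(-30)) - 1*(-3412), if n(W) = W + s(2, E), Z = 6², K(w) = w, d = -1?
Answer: 93151/19 ≈ 4902.7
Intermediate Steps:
E = -6 (E = 6*(-1) = -6)
Z = 36
s(u, D) = 2 - 2*D/(36 + u) (s(u, D) = 2 - (D + D)/(u + 36) = 2 - 2*D/(36 + u))
n(W) = 44/19 + W (n(W) = W + 2*(36 + 2 - 1*(-6))/(36 + 2) = W + 2*(36 + 2 + 6)/38 = W + 2*(1/38)*44 = W + 44/19 = 44/19 + W)
(1463 - n(-30)) - 1*(-3412) = (1463 - (44/19 - 30)) - 1*(-3412) = (1463 - 1*(-526/19)) + 3412 = (1463 + 526/19) + 3412 = 28323/19 + 3412 = 93151/19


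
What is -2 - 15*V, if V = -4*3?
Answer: 178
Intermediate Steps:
V = -12
-2 - 15*V = -2 - 15*(-12) = -2 + 180 = 178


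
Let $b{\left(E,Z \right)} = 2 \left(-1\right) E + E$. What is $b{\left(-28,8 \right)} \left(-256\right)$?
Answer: $-7168$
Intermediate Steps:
$b{\left(E,Z \right)} = - E$ ($b{\left(E,Z \right)} = - 2 E + E = - E$)
$b{\left(-28,8 \right)} \left(-256\right) = \left(-1\right) \left(-28\right) \left(-256\right) = 28 \left(-256\right) = -7168$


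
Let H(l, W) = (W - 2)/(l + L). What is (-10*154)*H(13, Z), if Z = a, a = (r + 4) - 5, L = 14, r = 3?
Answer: 0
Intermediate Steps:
a = 2 (a = (3 + 4) - 5 = 7 - 5 = 2)
Z = 2
H(l, W) = (-2 + W)/(14 + l) (H(l, W) = (W - 2)/(l + 14) = (-2 + W)/(14 + l))
(-10*154)*H(13, Z) = (-10*154)*((-2 + 2)/(14 + 13)) = -1540*0/27 = -1540*0 = 0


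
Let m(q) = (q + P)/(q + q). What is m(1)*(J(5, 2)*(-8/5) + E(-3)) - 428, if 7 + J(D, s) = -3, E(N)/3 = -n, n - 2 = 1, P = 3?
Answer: -414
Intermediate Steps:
n = 3 (n = 2 + 1 = 3)
E(N) = -9 (E(N) = 3*(-1*3) = 3*(-3) = -9)
J(D, s) = -10 (J(D, s) = -7 - 3 = -10)
m(q) = (3 + q)/(2*q) (m(q) = (q + 3)/(q + q) = (3 + q)/((2*q)) = (3 + q)*(1/(2*q)) = (3 + q)/(2*q))
m(1)*(J(5, 2)*(-8/5) + E(-3)) - 428 = ((½)*(3 + 1)/1)*(-(-80)/5 - 9) - 428 = ((½)*1*4)*(-(-80)/5 - 9) - 428 = 2*(-10*(-8/5) - 9) - 428 = 2*(16 - 9) - 428 = 2*7 - 428 = 14 - 428 = -414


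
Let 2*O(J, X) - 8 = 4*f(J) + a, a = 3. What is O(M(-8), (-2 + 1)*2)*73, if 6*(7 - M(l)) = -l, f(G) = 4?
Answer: 1971/2 ≈ 985.50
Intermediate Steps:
M(l) = 7 + l/6 (M(l) = 7 - (-1)*l/6 = 7 + l/6)
O(J, X) = 27/2 (O(J, X) = 4 + (4*4 + 3)/2 = 4 + (16 + 3)/2 = 4 + (1/2)*19 = 4 + 19/2 = 27/2)
O(M(-8), (-2 + 1)*2)*73 = (27/2)*73 = 1971/2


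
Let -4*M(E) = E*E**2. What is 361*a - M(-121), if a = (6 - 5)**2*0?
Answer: -1771561/4 ≈ -4.4289e+5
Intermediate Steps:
a = 0 (a = 1**2*0 = 1*0 = 0)
M(E) = -E**3/4 (M(E) = -E*E**2/4 = -E**3/4)
361*a - M(-121) = 361*0 - (-1)*(-121)**3/4 = 0 - (-1)*(-1771561)/4 = 0 - 1*1771561/4 = 0 - 1771561/4 = -1771561/4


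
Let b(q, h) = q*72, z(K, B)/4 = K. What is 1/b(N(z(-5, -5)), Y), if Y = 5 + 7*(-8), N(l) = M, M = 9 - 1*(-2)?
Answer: 1/792 ≈ 0.0012626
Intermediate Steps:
z(K, B) = 4*K
M = 11 (M = 9 + 2 = 11)
N(l) = 11
Y = -51 (Y = 5 - 56 = -51)
b(q, h) = 72*q
1/b(N(z(-5, -5)), Y) = 1/(72*11) = 1/792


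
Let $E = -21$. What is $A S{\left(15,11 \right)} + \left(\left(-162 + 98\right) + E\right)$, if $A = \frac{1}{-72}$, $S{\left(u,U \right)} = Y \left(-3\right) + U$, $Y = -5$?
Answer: $- \frac{3073}{36} \approx -85.361$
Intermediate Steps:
$S{\left(u,U \right)} = 15 + U$ ($S{\left(u,U \right)} = \left(-5\right) \left(-3\right) + U = 15 + U$)
$A = - \frac{1}{72} \approx -0.013889$
$A S{\left(15,11 \right)} + \left(\left(-162 + 98\right) + E\right) = - \frac{15 + 11}{72} + \left(\left(-162 + 98\right) - 21\right) = \left(- \frac{1}{72}\right) 26 - 85 = - \frac{13}{36} - 85 = - \frac{3073}{36}$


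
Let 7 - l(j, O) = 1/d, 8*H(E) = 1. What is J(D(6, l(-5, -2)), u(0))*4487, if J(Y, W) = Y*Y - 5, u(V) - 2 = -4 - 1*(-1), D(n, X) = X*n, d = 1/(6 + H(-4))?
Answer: 1619807/16 ≈ 1.0124e+5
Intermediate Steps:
H(E) = ⅛ (H(E) = (⅛)*1 = ⅛)
d = 8/49 (d = 1/(6 + ⅛) = 1/(49/8) = 8/49 ≈ 0.16327)
l(j, O) = 7/8 (l(j, O) = 7 - 1/8/49 = 7 - 1*49/8 = 7 - 49/8 = 7/8)
u(V) = -1 (u(V) = 2 + (-4 - 1*(-1)) = 2 + (-4 + 1) = 2 - 3 = -1)
J(Y, W) = -5 + Y² (J(Y, W) = Y² - 5 = -5 + Y²)
J(D(6, l(-5, -2)), u(0))*4487 = (-5 + ((7/8)*6)²)*4487 = (-5 + (21/4)²)*4487 = (-5 + 441/16)*4487 = (361/16)*4487 = 1619807/16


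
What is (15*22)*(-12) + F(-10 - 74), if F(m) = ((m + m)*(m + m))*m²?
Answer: 199144584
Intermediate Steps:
F(m) = 4*m⁴ (F(m) = ((2*m)*(2*m))*m² = (4*m²)*m² = 4*m⁴)
(15*22)*(-12) + F(-10 - 74) = (15*22)*(-12) + 4*(-10 - 74)⁴ = 330*(-12) + 4*(-84)⁴ = -3960 + 4*49787136 = -3960 + 199148544 = 199144584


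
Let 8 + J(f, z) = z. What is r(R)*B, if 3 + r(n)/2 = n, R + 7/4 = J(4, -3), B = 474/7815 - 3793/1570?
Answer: 121372083/1635940 ≈ 74.191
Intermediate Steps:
J(f, z) = -8 + z
B = -1926541/817970 (B = 474*(1/7815) - 3793*1/1570 = 158/2605 - 3793/1570 = -1926541/817970 ≈ -2.3553)
R = -51/4 (R = -7/4 + (-8 - 3) = -7/4 - 11 = -51/4 ≈ -12.750)
r(n) = -6 + 2*n
r(R)*B = (-6 + 2*(-51/4))*(-1926541/817970) = (-6 - 51/2)*(-1926541/817970) = -63/2*(-1926541/817970) = 121372083/1635940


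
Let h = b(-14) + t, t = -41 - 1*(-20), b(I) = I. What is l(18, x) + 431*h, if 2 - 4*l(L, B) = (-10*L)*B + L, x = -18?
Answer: -15899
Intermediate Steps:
t = -21 (t = -41 + 20 = -21)
l(L, B) = ½ - L/4 + 5*B*L/2 (l(L, B) = ½ - ((-10*L)*B + L)/4 = ½ - (-10*B*L + L)/4 = ½ - (L - 10*B*L)/4 = ½ + (-L/4 + 5*B*L/2) = ½ - L/4 + 5*B*L/2)
h = -35 (h = -14 - 21 = -35)
l(18, x) + 431*h = (½ - ¼*18 + (5/2)*(-18)*18) + 431*(-35) = (½ - 9/2 - 810) - 15085 = -814 - 15085 = -15899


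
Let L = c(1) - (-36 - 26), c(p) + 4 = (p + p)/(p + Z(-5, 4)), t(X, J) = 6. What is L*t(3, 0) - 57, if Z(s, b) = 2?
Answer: 295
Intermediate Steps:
c(p) = -4 + 2*p/(2 + p) (c(p) = -4 + (p + p)/(p + 2) = -4 + (2*p)/(2 + p) = -4 + 2*p/(2 + p))
L = 176/3 (L = 2*(-4 - 1*1)/(2 + 1) - (-36 - 26) = 2*(-4 - 1)/3 - 1*(-62) = 2*(⅓)*(-5) + 62 = -10/3 + 62 = 176/3 ≈ 58.667)
L*t(3, 0) - 57 = (176/3)*6 - 57 = 352 - 57 = 295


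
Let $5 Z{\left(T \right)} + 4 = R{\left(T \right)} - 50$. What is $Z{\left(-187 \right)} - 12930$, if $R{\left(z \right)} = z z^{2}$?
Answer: $- \frac{6603907}{5} \approx -1.3208 \cdot 10^{6}$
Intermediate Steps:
$R{\left(z \right)} = z^{3}$
$Z{\left(T \right)} = - \frac{54}{5} + \frac{T^{3}}{5}$ ($Z{\left(T \right)} = - \frac{4}{5} + \frac{T^{3} - 50}{5} = - \frac{4}{5} + \frac{-50 + T^{3}}{5} = - \frac{4}{5} + \left(-10 + \frac{T^{3}}{5}\right) = - \frac{54}{5} + \frac{T^{3}}{5}$)
$Z{\left(-187 \right)} - 12930 = \left(- \frac{54}{5} + \frac{\left(-187\right)^{3}}{5}\right) - 12930 = \left(- \frac{54}{5} + \frac{1}{5} \left(-6539203\right)\right) - 12930 = \left(- \frac{54}{5} - \frac{6539203}{5}\right) - 12930 = - \frac{6539257}{5} - 12930 = - \frac{6603907}{5}$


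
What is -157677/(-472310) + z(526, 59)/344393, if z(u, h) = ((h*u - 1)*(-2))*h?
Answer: -1675246300079/162660257830 ≈ -10.299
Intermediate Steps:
z(u, h) = h*(2 - 2*h*u) (z(u, h) = ((-1 + h*u)*(-2))*h = (2 - 2*h*u)*h = h*(2 - 2*h*u))
-157677/(-472310) + z(526, 59)/344393 = -157677/(-472310) + (2*59*(1 - 1*59*526))/344393 = -157677*(-1/472310) + (2*59*(1 - 31034))*(1/344393) = 157677/472310 + (2*59*(-31033))*(1/344393) = 157677/472310 - 3661894*1/344393 = 157677/472310 - 3661894/344393 = -1675246300079/162660257830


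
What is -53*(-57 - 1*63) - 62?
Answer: 6298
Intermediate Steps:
-53*(-57 - 1*63) - 62 = -53*(-57 - 63) - 62 = -53*(-120) - 62 = 6360 - 62 = 6298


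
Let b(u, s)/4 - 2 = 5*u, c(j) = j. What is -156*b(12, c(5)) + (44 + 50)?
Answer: -38594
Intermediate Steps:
b(u, s) = 8 + 20*u (b(u, s) = 8 + 4*(5*u) = 8 + 20*u)
-156*b(12, c(5)) + (44 + 50) = -156*(8 + 20*12) + (44 + 50) = -156*(8 + 240) + 94 = -156*248 + 94 = -38688 + 94 = -38594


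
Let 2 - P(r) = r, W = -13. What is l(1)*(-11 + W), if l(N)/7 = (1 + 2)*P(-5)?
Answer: -3528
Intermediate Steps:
P(r) = 2 - r
l(N) = 147 (l(N) = 7*((1 + 2)*(2 - 1*(-5))) = 7*(3*(2 + 5)) = 7*(3*7) = 7*21 = 147)
l(1)*(-11 + W) = 147*(-11 - 13) = 147*(-24) = -3528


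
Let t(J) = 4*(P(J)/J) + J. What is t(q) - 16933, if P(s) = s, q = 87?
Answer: -16842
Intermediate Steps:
t(J) = 4 + J (t(J) = 4*(J/J) + J = 4*1 + J = 4 + J)
t(q) - 16933 = (4 + 87) - 16933 = 91 - 16933 = -16842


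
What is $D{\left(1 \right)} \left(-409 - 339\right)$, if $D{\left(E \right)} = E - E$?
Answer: $0$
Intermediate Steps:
$D{\left(E \right)} = 0$
$D{\left(1 \right)} \left(-409 - 339\right) = 0 \left(-409 - 339\right) = 0 \left(-748\right) = 0$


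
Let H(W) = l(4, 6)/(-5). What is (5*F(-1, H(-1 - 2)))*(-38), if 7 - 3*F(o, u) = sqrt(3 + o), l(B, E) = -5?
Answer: -1330/3 + 190*sqrt(2)/3 ≈ -353.77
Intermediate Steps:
H(W) = 1 (H(W) = -5/(-5) = -5*(-1/5) = 1)
F(o, u) = 7/3 - sqrt(3 + o)/3
(5*F(-1, H(-1 - 2)))*(-38) = (5*(7/3 - sqrt(3 - 1)/3))*(-38) = (5*(7/3 - sqrt(2)/3))*(-38) = (35/3 - 5*sqrt(2)/3)*(-38) = -1330/3 + 190*sqrt(2)/3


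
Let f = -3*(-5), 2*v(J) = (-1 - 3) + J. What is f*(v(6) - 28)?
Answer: -405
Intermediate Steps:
v(J) = -2 + J/2 (v(J) = ((-1 - 3) + J)/2 = (-4 + J)/2 = -2 + J/2)
f = 15
f*(v(6) - 28) = 15*((-2 + (½)*6) - 28) = 15*((-2 + 3) - 28) = 15*(1 - 28) = 15*(-27) = -405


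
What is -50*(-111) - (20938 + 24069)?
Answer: -39457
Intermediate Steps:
-50*(-111) - (20938 + 24069) = 5550 - 1*45007 = 5550 - 45007 = -39457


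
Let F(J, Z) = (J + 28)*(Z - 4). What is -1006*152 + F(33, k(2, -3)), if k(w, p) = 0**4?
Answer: -153156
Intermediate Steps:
k(w, p) = 0
F(J, Z) = (-4 + Z)*(28 + J) (F(J, Z) = (28 + J)*(-4 + Z) = (-4 + Z)*(28 + J))
-1006*152 + F(33, k(2, -3)) = -1006*152 + (-112 - 4*33 + 28*0 + 33*0) = -152912 + (-112 - 132 + 0 + 0) = -152912 - 244 = -153156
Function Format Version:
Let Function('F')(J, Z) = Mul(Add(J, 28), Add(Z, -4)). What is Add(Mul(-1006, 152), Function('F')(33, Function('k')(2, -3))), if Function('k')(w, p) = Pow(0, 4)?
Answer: -153156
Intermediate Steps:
Function('k')(w, p) = 0
Function('F')(J, Z) = Mul(Add(-4, Z), Add(28, J)) (Function('F')(J, Z) = Mul(Add(28, J), Add(-4, Z)) = Mul(Add(-4, Z), Add(28, J)))
Add(Mul(-1006, 152), Function('F')(33, Function('k')(2, -3))) = Add(Mul(-1006, 152), Add(-112, Mul(-4, 33), Mul(28, 0), Mul(33, 0))) = Add(-152912, Add(-112, -132, 0, 0)) = Add(-152912, -244) = -153156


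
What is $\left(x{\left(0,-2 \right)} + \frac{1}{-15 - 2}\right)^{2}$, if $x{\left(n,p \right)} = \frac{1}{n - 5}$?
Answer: $\frac{484}{7225} \approx 0.06699$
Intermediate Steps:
$x{\left(n,p \right)} = \frac{1}{-5 + n}$
$\left(x{\left(0,-2 \right)} + \frac{1}{-15 - 2}\right)^{2} = \left(\frac{1}{-5 + 0} + \frac{1}{-15 - 2}\right)^{2} = \left(\frac{1}{-5} + \frac{1}{-17}\right)^{2} = \left(- \frac{1}{5} - \frac{1}{17}\right)^{2} = \left(- \frac{22}{85}\right)^{2} = \frac{484}{7225}$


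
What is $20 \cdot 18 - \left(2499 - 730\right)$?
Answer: $-1409$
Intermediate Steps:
$20 \cdot 18 - \left(2499 - 730\right) = 360 - 1769 = -1409$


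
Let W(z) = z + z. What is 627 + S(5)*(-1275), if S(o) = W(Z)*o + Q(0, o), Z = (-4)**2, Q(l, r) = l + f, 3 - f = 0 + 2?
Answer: -204648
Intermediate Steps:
f = 1 (f = 3 - (0 + 2) = 3 - 1*2 = 3 - 2 = 1)
Q(l, r) = 1 + l (Q(l, r) = l + 1 = 1 + l)
Z = 16
W(z) = 2*z
S(o) = 1 + 32*o (S(o) = (2*16)*o + (1 + 0) = 32*o + 1 = 1 + 32*o)
627 + S(5)*(-1275) = 627 + (1 + 32*5)*(-1275) = 627 + (1 + 160)*(-1275) = 627 + 161*(-1275) = 627 - 205275 = -204648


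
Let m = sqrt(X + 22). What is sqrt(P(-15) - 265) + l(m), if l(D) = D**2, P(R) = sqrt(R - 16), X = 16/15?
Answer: 346/15 + sqrt(-265 + I*sqrt(31)) ≈ 23.238 + 16.28*I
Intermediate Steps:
X = 16/15 (X = 16*(1/15) = 16/15 ≈ 1.0667)
P(R) = sqrt(-16 + R)
m = sqrt(5190)/15 (m = sqrt(16/15 + 22) = sqrt(346/15) = sqrt(5190)/15 ≈ 4.8028)
sqrt(P(-15) - 265) + l(m) = sqrt(sqrt(-16 - 15) - 265) + (sqrt(5190)/15)**2 = sqrt(sqrt(-31) - 265) + 346/15 = sqrt(I*sqrt(31) - 265) + 346/15 = sqrt(-265 + I*sqrt(31)) + 346/15 = 346/15 + sqrt(-265 + I*sqrt(31))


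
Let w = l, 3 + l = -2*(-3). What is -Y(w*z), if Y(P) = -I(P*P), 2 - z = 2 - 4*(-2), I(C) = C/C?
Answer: 1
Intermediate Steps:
l = 3 (l = -3 - 2*(-3) = -3 + 6 = 3)
w = 3
I(C) = 1
z = -8 (z = 2 - (2 - 4*(-2)) = 2 - (2 + 8) = 2 - 1*10 = 2 - 10 = -8)
Y(P) = -1 (Y(P) = -1*1 = -1)
-Y(w*z) = -1*(-1) = 1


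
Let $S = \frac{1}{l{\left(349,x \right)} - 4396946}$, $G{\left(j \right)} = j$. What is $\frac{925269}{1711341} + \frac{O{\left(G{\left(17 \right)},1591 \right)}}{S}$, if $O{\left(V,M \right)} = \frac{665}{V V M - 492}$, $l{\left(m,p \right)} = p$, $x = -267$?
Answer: $- \frac{1667929020357454}{262010300229} \approx -6365.9$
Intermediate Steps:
$S = - \frac{1}{4397213}$ ($S = \frac{1}{-267 - 4396946} = \frac{1}{-4397213} = - \frac{1}{4397213} \approx -2.2742 \cdot 10^{-7}$)
$O{\left(V,M \right)} = \frac{665}{-492 + M V^{2}}$ ($O{\left(V,M \right)} = \frac{665}{V^{2} M - 492} = \frac{665}{M V^{2} - 492} = \frac{665}{-492 + M V^{2}}$)
$\frac{925269}{1711341} + \frac{O{\left(G{\left(17 \right)},1591 \right)}}{S} = \frac{925269}{1711341} + \frac{665 \frac{1}{-492 + 1591 \cdot 17^{2}}}{- \frac{1}{4397213}} = 925269 \cdot \frac{1}{1711341} + \frac{665}{-492 + 1591 \cdot 289} \left(-4397213\right) = \frac{308423}{570447} + \frac{665}{-492 + 459799} \left(-4397213\right) = \frac{308423}{570447} + \frac{665}{459307} \left(-4397213\right) = \frac{308423}{570447} - \frac{2924146645}{459307} = - \frac{1667929020357454}{262010300229}$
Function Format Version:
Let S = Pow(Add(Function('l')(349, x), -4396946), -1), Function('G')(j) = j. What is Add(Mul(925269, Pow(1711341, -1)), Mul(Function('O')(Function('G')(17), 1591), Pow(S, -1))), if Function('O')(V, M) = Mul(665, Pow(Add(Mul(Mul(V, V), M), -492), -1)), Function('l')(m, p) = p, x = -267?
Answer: Rational(-1667929020357454, 262010300229) ≈ -6365.9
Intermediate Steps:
S = Rational(-1, 4397213) (S = Pow(Add(-267, -4396946), -1) = Pow(-4397213, -1) = Rational(-1, 4397213) ≈ -2.2742e-7)
Function('O')(V, M) = Mul(665, Pow(Add(-492, Mul(M, Pow(V, 2))), -1)) (Function('O')(V, M) = Mul(665, Pow(Add(Mul(Pow(V, 2), M), -492), -1)) = Mul(665, Pow(Add(Mul(M, Pow(V, 2)), -492), -1)) = Mul(665, Pow(Add(-492, Mul(M, Pow(V, 2))), -1)))
Add(Mul(925269, Pow(1711341, -1)), Mul(Function('O')(Function('G')(17), 1591), Pow(S, -1))) = Add(Mul(925269, Pow(1711341, -1)), Mul(Mul(665, Pow(Add(-492, Mul(1591, Pow(17, 2))), -1)), Pow(Rational(-1, 4397213), -1))) = Add(Mul(925269, Rational(1, 1711341)), Mul(Mul(665, Pow(Add(-492, Mul(1591, 289)), -1)), -4397213)) = Add(Rational(308423, 570447), Mul(Mul(665, Pow(Add(-492, 459799), -1)), -4397213)) = Add(Rational(308423, 570447), Mul(Mul(665, Pow(459307, -1)), -4397213)) = Add(Rational(308423, 570447), Mul(Mul(665, Rational(1, 459307)), -4397213)) = Add(Rational(308423, 570447), Mul(Rational(665, 459307), -4397213)) = Add(Rational(308423, 570447), Rational(-2924146645, 459307)) = Rational(-1667929020357454, 262010300229)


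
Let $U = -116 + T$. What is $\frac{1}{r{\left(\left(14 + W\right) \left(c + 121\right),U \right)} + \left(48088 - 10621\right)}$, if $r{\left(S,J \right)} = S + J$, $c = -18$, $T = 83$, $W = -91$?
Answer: $\frac{1}{29503} \approx 3.3895 \cdot 10^{-5}$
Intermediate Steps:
$U = -33$ ($U = -116 + 83 = -33$)
$r{\left(S,J \right)} = J + S$
$\frac{1}{r{\left(\left(14 + W\right) \left(c + 121\right),U \right)} + \left(48088 - 10621\right)} = \frac{1}{\left(-33 + \left(14 - 91\right) \left(-18 + 121\right)\right) + \left(48088 - 10621\right)} = \frac{1}{\left(-33 - 7931\right) + 37467} = \frac{1}{-7964 + 37467} = \frac{1}{29503}$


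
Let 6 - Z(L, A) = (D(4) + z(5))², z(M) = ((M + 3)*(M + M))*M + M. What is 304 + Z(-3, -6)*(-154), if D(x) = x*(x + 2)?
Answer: 28341694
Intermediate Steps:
D(x) = x*(2 + x)
z(M) = M + 2*M²*(3 + M) (z(M) = ((3 + M)*(2*M))*M + M = (2*M*(3 + M))*M + M = 2*M²*(3 + M) + M = M + 2*M²*(3 + M))
Z(L, A) = -184035 (Z(L, A) = 6 - (4*(2 + 4) + 5*(1 + 2*5² + 6*5))² = 6 - (4*6 + 5*(1 + 2*25 + 30))² = 6 - (24 + 5*(1 + 50 + 30))² = 6 - (24 + 5*81)² = 6 - (24 + 405)² = 6 - 1*429² = 6 - 1*184041 = 6 - 184041 = -184035)
304 + Z(-3, -6)*(-154) = 304 - 184035*(-154) = 304 + 28341390 = 28341694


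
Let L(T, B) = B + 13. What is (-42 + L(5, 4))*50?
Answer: -1250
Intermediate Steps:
L(T, B) = 13 + B
(-42 + L(5, 4))*50 = (-42 + (13 + 4))*50 = (-42 + 17)*50 = -25*50 = -1250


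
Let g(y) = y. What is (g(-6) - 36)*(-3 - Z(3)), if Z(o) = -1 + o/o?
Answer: 126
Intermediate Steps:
Z(o) = 0 (Z(o) = -1 + 1 = 0)
(g(-6) - 36)*(-3 - Z(3)) = (-6 - 36)*(-3 - 1*0) = -42*(-3 + 0) = -42*(-3) = 126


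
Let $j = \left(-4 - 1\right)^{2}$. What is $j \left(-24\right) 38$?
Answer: $-22800$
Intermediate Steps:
$j = 25$ ($j = \left(-5\right)^{2} = 25$)
$j \left(-24\right) 38 = 25 \left(-24\right) 38 = \left(-600\right) 38 = -22800$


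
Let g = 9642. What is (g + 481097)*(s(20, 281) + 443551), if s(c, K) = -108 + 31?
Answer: 217629987286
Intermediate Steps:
s(c, K) = -77
(g + 481097)*(s(20, 281) + 443551) = (9642 + 481097)*(-77 + 443551) = 490739*443474 = 217629987286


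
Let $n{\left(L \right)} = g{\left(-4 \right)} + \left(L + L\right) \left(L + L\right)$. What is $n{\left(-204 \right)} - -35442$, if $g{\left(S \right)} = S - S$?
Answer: $201906$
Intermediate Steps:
$g{\left(S \right)} = 0$
$n{\left(L \right)} = 4 L^{2}$ ($n{\left(L \right)} = 0 + \left(L + L\right) \left(L + L\right) = 0 + 2 L 2 L = 0 + 4 L^{2} = 4 L^{2}$)
$n{\left(-204 \right)} - -35442 = 4 \left(-204\right)^{2} - -35442 = 4 \cdot 41616 + 35442 = 166464 + 35442 = 201906$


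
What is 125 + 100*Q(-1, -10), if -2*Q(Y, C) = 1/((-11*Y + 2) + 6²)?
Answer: 6075/49 ≈ 123.98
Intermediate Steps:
Q(Y, C) = -1/(2*(38 - 11*Y)) (Q(Y, C) = -1/(2*((-11*Y + 2) + 6²)) = -1/(2*((2 - 11*Y) + 36)) = -1/(2*(38 - 11*Y)))
125 + 100*Q(-1, -10) = 125 + 100*(1/(2*(-38 + 11*(-1)))) = 125 + 100*(1/(2*(-38 - 11))) = 125 + 100*((½)/(-49)) = 125 + 100*((½)*(-1/49)) = 125 + 100*(-1/98) = 125 - 50/49 = 6075/49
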